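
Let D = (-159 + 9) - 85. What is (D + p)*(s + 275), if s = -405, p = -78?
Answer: 40690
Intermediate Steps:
D = -235 (D = -150 - 85 = -235)
(D + p)*(s + 275) = (-235 - 78)*(-405 + 275) = -313*(-130) = 40690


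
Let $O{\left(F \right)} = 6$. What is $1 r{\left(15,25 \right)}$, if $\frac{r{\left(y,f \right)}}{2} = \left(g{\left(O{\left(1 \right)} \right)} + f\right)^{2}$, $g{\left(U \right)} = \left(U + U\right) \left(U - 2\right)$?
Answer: $10658$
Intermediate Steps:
$g{\left(U \right)} = 2 U \left(-2 + U\right)$
$r{\left(y,f \right)} = 2 \left(48 + f\right)^{2}$ ($r{\left(y,f \right)} = 2 \left(2 \cdot 6 \left(-2 + 6\right) + f\right)^{2} = 2 \left(2 \cdot 6 \cdot 4 + f\right)^{2} = 2 \left(48 + f\right)^{2}$)
$1 r{\left(15,25 \right)} = 1 \cdot 2 \left(48 + 25\right)^{2} = 1 \cdot 2 \cdot 73^{2} = 1 \cdot 2 \cdot 5329 = 1 \cdot 10658 = 10658$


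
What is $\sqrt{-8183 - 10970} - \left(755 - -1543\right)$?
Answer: $-2298 + i \sqrt{19153} \approx -2298.0 + 138.39 i$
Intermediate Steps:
$\sqrt{-8183 - 10970} - \left(755 - -1543\right) = \sqrt{-19153} - \left(755 + 1543\right) = i \sqrt{19153} - 2298 = -2298 + i \sqrt{19153}$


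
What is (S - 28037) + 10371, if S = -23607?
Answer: -41273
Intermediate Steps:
(S - 28037) + 10371 = (-23607 - 28037) + 10371 = -51644 + 10371 = -41273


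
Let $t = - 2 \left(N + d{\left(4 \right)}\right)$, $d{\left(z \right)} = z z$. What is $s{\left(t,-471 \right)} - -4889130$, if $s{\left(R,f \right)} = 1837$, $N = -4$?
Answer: $4890967$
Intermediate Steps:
$d{\left(z \right)} = z^{2}$
$t = -24$ ($t = - 2 \left(-4 + 4^{2}\right) = - 2 \left(-4 + 16\right) = \left(-2\right) 12 = -24$)
$s{\left(t,-471 \right)} - -4889130 = 1837 - -4889130 = 1837 + 4889130 = 4890967$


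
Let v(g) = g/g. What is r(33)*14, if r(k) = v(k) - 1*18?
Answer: -238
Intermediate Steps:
v(g) = 1
r(k) = -17 (r(k) = 1 - 1*18 = 1 - 18 = -17)
r(33)*14 = -17*14 = -238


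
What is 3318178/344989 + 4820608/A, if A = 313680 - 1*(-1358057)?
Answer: 7210177668498/576730875893 ≈ 12.502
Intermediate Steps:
A = 1671737 (A = 313680 + 1358057 = 1671737)
3318178/344989 + 4820608/A = 3318178/344989 + 4820608/1671737 = 7210177668498/576730875893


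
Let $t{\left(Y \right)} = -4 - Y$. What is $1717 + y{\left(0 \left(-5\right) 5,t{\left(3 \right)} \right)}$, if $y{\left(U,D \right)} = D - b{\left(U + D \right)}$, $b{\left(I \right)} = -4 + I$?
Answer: $1721$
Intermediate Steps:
$y{\left(U,D \right)} = 4 - U$ ($y{\left(U,D \right)} = D - \left(-4 + \left(U + D\right)\right) = D - \left(-4 + \left(D + U\right)\right) = D - \left(-4 + D + U\right) = 4 - U$)
$1717 + y{\left(0 \left(-5\right) 5,t{\left(3 \right)} \right)} = 1717 + \left(4 - 0 \left(-5\right) 5\right) = 1717 + \left(4 - 0 \cdot 5\right) = 1717 + \left(4 - 0\right) = 1717 + \left(4 + 0\right) = 1717 + 4 = 1721$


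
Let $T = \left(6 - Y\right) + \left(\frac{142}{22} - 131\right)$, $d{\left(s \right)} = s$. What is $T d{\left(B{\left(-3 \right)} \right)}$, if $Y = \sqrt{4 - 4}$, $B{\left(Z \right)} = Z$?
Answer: $\frac{3912}{11} \approx 355.64$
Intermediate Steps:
$Y = 0$ ($Y = \sqrt{0} = 0$)
$T = - \frac{1304}{11}$ ($T = \left(6 - 0\right) + \left(\frac{142}{22} - 131\right) = \left(6 + 0\right) + \left(142 \cdot \frac{1}{22} - 131\right) = 6 + \left(\frac{71}{11} - 131\right) = 6 - \frac{1370}{11} = - \frac{1304}{11} \approx -118.55$)
$T d{\left(B{\left(-3 \right)} \right)} = \left(- \frac{1304}{11}\right) \left(-3\right) = \frac{3912}{11}$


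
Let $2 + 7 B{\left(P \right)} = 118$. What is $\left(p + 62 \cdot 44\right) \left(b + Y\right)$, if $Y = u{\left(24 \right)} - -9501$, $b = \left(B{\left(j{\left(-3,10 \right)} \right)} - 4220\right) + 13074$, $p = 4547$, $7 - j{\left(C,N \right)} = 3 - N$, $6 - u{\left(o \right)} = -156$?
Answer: $\frac{943822125}{7} \approx 1.3483 \cdot 10^{8}$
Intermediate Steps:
$u{\left(o \right)} = 162$ ($u{\left(o \right)} = 6 - -156 = 6 + 156 = 162$)
$j{\left(C,N \right)} = 4 + N$ ($j{\left(C,N \right)} = 7 - \left(3 - N\right) = 7 + \left(-3 + N\right) = 4 + N$)
$B{\left(P \right)} = \frac{116}{7}$ ($B{\left(P \right)} = - \frac{2}{7} + \frac{1}{7} \cdot 118 = - \frac{2}{7} + \frac{118}{7} = \frac{116}{7}$)
$b = \frac{62094}{7}$ ($b = \left(\frac{116}{7} - 4220\right) + 13074 = - \frac{29424}{7} + 13074 = \frac{62094}{7} \approx 8870.6$)
$Y = 9663$ ($Y = 162 - -9501 = 162 + 9501 = 9663$)
$\left(p + 62 \cdot 44\right) \left(b + Y\right) = \left(4547 + 62 \cdot 44\right) \left(\frac{62094}{7} + 9663\right) = \left(4547 + 2728\right) \frac{129735}{7} = 7275 \cdot \frac{129735}{7} = \frac{943822125}{7}$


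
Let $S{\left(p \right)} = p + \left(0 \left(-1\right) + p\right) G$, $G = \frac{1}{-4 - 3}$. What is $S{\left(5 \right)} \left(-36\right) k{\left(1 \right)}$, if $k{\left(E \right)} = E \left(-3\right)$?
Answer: $\frac{3240}{7} \approx 462.86$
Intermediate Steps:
$G = - \frac{1}{7}$ ($G = \frac{1}{-7} = - \frac{1}{7} \approx -0.14286$)
$S{\left(p \right)} = \frac{6 p}{7}$ ($S{\left(p \right)} = p + \left(0 \left(-1\right) + p\right) \left(- \frac{1}{7}\right) = p + \left(0 + p\right) \left(- \frac{1}{7}\right) = p + p \left(- \frac{1}{7}\right) = p - \frac{p}{7} = \frac{6 p}{7}$)
$k{\left(E \right)} = - 3 E$
$S{\left(5 \right)} \left(-36\right) k{\left(1 \right)} = \frac{6}{7} \cdot 5 \left(-36\right) \left(\left(-3\right) 1\right) = \frac{30}{7} \left(-36\right) \left(-3\right) = \left(- \frac{1080}{7}\right) \left(-3\right) = \frac{3240}{7}$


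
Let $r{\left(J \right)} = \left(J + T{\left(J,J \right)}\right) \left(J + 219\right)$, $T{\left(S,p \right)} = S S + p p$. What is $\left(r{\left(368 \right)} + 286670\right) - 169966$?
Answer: $159320496$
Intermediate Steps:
$T{\left(S,p \right)} = S^{2} + p^{2}$
$r{\left(J \right)} = \left(219 + J\right) \left(J + 2 J^{2}\right)$ ($r{\left(J \right)} = \left(J + \left(J^{2} + J^{2}\right)\right) \left(J + 219\right) = \left(J + 2 J^{2}\right) \left(219 + J\right) = \left(219 + J\right) \left(J + 2 J^{2}\right)$)
$\left(r{\left(368 \right)} + 286670\right) - 169966 = \left(368 \left(219 + 2 \cdot 368^{2} + 439 \cdot 368\right) + 286670\right) - 169966 = \left(368 \left(219 + 2 \cdot 135424 + 161552\right) + 286670\right) - 169966 = \left(368 \left(219 + 270848 + 161552\right) + 286670\right) - 169966 = \left(368 \cdot 432619 + 286670\right) - 169966 = \left(159203792 + 286670\right) - 169966 = 159490462 - 169966 = 159320496$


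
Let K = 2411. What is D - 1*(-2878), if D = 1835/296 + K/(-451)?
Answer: 384315417/133496 ≈ 2878.9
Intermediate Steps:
D = 113929/133496 (D = 1835/296 + 2411/(-451) = 1835*(1/296) + 2411*(-1/451) = 1835/296 - 2411/451 = 113929/133496 ≈ 0.85343)
D - 1*(-2878) = 113929/133496 - 1*(-2878) = 113929/133496 + 2878 = 384315417/133496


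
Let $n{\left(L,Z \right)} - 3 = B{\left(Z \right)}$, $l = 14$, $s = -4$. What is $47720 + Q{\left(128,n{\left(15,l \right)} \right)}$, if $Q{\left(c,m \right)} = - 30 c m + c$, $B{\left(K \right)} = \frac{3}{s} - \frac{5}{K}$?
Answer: $\frac{284056}{7} \approx 40579.0$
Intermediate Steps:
$B{\left(K \right)} = - \frac{3}{4} - \frac{5}{K}$ ($B{\left(K \right)} = \frac{3}{-4} - \frac{5}{K} = 3 \left(- \frac{1}{4}\right) - \frac{5}{K} = - \frac{3}{4} - \frac{5}{K}$)
$n{\left(L,Z \right)} = \frac{9}{4} - \frac{5}{Z}$ ($n{\left(L,Z \right)} = 3 - \left(\frac{3}{4} + \frac{5}{Z}\right) = \frac{9}{4} - \frac{5}{Z}$)
$Q{\left(c,m \right)} = c - 30 c m$ ($Q{\left(c,m \right)} = - 30 c m + c = c - 30 c m$)
$47720 + Q{\left(128,n{\left(15,l \right)} \right)} = 47720 + 128 \left(1 - 30 \left(\frac{9}{4} - \frac{5}{14}\right)\right) = 47720 + 128 \left(1 - \frac{795}{14}\right) = 47720 + 128 \left(- \frac{781}{14}\right) = 47720 - \frac{49984}{7} = \frac{284056}{7}$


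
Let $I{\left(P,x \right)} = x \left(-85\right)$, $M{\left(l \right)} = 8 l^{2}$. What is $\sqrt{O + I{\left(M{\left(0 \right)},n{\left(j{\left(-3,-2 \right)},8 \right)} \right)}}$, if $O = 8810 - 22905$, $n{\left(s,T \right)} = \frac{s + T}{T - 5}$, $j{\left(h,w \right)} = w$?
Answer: $3 i \sqrt{1585} \approx 119.44 i$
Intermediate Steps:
$n{\left(s,T \right)} = \frac{T + s}{-5 + T}$
$I{\left(P,x \right)} = - 85 x$
$O = -14095$ ($O = 8810 - 22905 = -14095$)
$\sqrt{O + I{\left(M{\left(0 \right)},n{\left(j{\left(-3,-2 \right)},8 \right)} \right)}} = \sqrt{-14095 - 85 \frac{8 - 2}{-5 + 8}} = \sqrt{-14095 - 85 \cdot \frac{1}{3} \cdot 6} = \sqrt{-14095 - 170} = \sqrt{-14265} = 3 i \sqrt{1585}$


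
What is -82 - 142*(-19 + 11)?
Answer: 1054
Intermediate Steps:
-82 - 142*(-19 + 11) = -82 - 142*(-8) = -82 + 1136 = 1054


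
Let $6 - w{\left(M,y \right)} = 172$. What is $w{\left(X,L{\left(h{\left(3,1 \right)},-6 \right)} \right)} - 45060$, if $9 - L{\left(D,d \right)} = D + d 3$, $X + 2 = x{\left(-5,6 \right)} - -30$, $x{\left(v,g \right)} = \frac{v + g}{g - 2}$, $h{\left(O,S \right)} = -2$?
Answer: $-45226$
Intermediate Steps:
$x{\left(v,g \right)} = \frac{g + v}{-2 + g}$
$X = \frac{113}{4}$ ($X = -2 + \left(\frac{6 - 5}{-2 + 6} - -30\right) = -2 + \left(\frac{1}{4} \cdot 1 + 30\right) = -2 + \left(\frac{1}{4} + 30\right) = -2 + \frac{121}{4} = \frac{113}{4} \approx 28.25$)
$L{\left(D,d \right)} = 9 - D - 3 d$ ($L{\left(D,d \right)} = 9 - \left(D + d 3\right) = 9 - \left(D + 3 d\right) = 9 - D - 3 d$)
$w{\left(M,y \right)} = -166$ ($w{\left(M,y \right)} = 6 - 172 = -166$)
$w{\left(X,L{\left(h{\left(3,1 \right)},-6 \right)} \right)} - 45060 = -166 - 45060 = -45226$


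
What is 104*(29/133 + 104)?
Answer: 1441544/133 ≈ 10839.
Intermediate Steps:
104*(29/133 + 104) = 104*(13861/133) = 1441544/133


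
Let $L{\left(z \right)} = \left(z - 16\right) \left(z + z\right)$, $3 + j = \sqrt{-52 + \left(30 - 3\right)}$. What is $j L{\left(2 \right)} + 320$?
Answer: $488 - 280 i \approx 488.0 - 280.0 i$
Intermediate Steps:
$j = -3 + 5 i$ ($j = -3 + \sqrt{-52 + \left(30 - 3\right)} = -3 + \sqrt{-52 + 27} = -3 + \sqrt{-25} = -3 + 5 i \approx -3.0 + 5.0 i$)
$L{\left(z \right)} = 2 z \left(-16 + z\right)$ ($L{\left(z \right)} = \left(-16 + z\right) 2 z = 2 z \left(-16 + z\right)$)
$j L{\left(2 \right)} + 320 = \left(-3 + 5 i\right) 2 \cdot 2 \left(-16 + 2\right) + 320 = \left(-3 + 5 i\right) 2 \cdot 2 \left(-14\right) + 320 = \left(-3 + 5 i\right) \left(-56\right) + 320 = \left(168 - 280 i\right) + 320 = 488 - 280 i$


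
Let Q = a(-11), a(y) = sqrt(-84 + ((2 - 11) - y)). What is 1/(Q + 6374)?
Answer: 3187/20313979 - I*sqrt(82)/40627958 ≈ 0.00015689 - 2.2289e-7*I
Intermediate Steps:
a(y) = sqrt(-93 - y) (a(y) = sqrt(-84 + (-9 - y)) = sqrt(-93 - y))
Q = I*sqrt(82) (Q = sqrt(-93 - 1*(-11)) = sqrt(-93 + 11) = sqrt(-82) = I*sqrt(82) ≈ 9.0554*I)
1/(Q + 6374) = 1/(I*sqrt(82) + 6374) = 1/(6374 + I*sqrt(82))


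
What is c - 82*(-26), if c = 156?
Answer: 2288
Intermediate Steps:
c - 82*(-26) = 156 - 82*(-26) = 156 + 2132 = 2288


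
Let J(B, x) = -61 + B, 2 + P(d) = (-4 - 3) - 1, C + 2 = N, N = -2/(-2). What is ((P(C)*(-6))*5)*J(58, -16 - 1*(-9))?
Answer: -900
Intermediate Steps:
N = 1 (N = -2*(-½) = 1)
C = -1 (C = -2 + 1 = -1)
P(d) = -10 (P(d) = -2 + ((-4 - 3) - 1) = -2 + (-7 - 1) = -2 - 8 = -10)
((P(C)*(-6))*5)*J(58, -16 - 1*(-9)) = (-10*(-6)*5)*(-61 + 58) = (60*5)*(-3) = 300*(-3) = -900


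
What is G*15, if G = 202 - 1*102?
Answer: 1500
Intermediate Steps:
G = 100 (G = 202 - 102 = 100)
G*15 = 100*15 = 1500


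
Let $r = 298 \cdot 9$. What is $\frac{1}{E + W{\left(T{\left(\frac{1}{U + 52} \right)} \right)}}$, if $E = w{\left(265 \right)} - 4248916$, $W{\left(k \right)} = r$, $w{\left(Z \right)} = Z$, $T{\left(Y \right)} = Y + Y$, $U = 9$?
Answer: $- \frac{1}{4245969} \approx -2.3552 \cdot 10^{-7}$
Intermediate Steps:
$T{\left(Y \right)} = 2 Y$
$r = 2682$
$W{\left(k \right)} = 2682$
$E = -4248651$ ($E = 265 - 4248916 = -4248651$)
$\frac{1}{E + W{\left(T{\left(\frac{1}{U + 52} \right)} \right)}} = \frac{1}{-4248651 + 2682} = \frac{1}{-4245969} = - \frac{1}{4245969}$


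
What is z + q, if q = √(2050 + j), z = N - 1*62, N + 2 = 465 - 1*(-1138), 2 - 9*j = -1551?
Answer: 1539 + √20003/3 ≈ 1586.1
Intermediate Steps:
j = 1553/9 (j = 2/9 - ⅑*(-1551) = 2/9 + 517/3 = 1553/9 ≈ 172.56)
N = 1601 (N = -2 + (465 - 1*(-1138)) = -2 + (465 + 1138) = -2 + 1603 = 1601)
z = 1539 (z = 1601 - 1*62 = 1601 - 62 = 1539)
q = √20003/3 (q = √(2050 + 1553/9) = √(20003/9) = √20003/3 ≈ 47.144)
z + q = 1539 + √20003/3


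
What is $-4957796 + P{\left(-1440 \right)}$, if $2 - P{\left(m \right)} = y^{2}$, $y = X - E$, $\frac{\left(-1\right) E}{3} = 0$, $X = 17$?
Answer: $-4958083$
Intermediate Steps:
$E = 0$ ($E = \left(-3\right) 0 = 0$)
$y = 17$ ($y = 17 - 0 = 17 + 0 = 17$)
$P{\left(m \right)} = -287$ ($P{\left(m \right)} = 2 - 17^{2} = 2 - 289 = -287$)
$-4957796 + P{\left(-1440 \right)} = -4957796 - 287 = -4958083$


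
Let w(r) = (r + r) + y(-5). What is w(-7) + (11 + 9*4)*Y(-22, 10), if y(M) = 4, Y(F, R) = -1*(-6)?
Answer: 272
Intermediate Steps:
Y(F, R) = 6
w(r) = 4 + 2*r (w(r) = (r + r) + 4 = 2*r + 4 = 4 + 2*r)
w(-7) + (11 + 9*4)*Y(-22, 10) = (4 + 2*(-7)) + (11 + 9*4)*6 = (4 - 14) + (11 + 36)*6 = -10 + 47*6 = -10 + 282 = 272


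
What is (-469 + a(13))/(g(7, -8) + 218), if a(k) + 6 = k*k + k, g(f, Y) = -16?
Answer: -293/202 ≈ -1.4505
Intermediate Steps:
a(k) = -6 + k + k² (a(k) = -6 + (k*k + k) = -6 + (k² + k) = -6 + (k + k²) = -6 + k + k²)
(-469 + a(13))/(g(7, -8) + 218) = (-469 + (-6 + 13 + 13²))/(-16 + 218) = (-469 + (-6 + 13 + 169))/202 = (-469 + 176)*(1/202) = -293*1/202 = -293/202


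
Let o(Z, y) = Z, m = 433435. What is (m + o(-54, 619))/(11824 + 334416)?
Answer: 433381/346240 ≈ 1.2517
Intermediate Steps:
(m + o(-54, 619))/(11824 + 334416) = (433435 - 54)/(11824 + 334416) = 433381/346240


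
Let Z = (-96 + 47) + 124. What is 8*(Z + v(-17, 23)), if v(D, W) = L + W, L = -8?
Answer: 720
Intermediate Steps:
Z = 75 (Z = -49 + 124 = 75)
v(D, W) = -8 + W
8*(Z + v(-17, 23)) = 8*(75 + (-8 + 23)) = 8*(75 + 15) = 8*90 = 720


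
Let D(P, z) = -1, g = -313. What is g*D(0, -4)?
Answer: 313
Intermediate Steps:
g*D(0, -4) = -313*(-1) = 313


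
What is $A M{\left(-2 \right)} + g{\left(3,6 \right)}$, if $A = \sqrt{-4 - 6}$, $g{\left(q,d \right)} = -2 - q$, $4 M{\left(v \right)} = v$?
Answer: $-5 - \frac{i \sqrt{10}}{2} \approx -5.0 - 1.5811 i$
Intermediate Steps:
$M{\left(v \right)} = \frac{v}{4}$
$A = i \sqrt{10}$ ($A = \sqrt{-10} = i \sqrt{10} \approx 3.1623 i$)
$A M{\left(-2 \right)} + g{\left(3,6 \right)} = i \sqrt{10} \cdot \frac{1}{4} \left(-2\right) - 5 = i \sqrt{10} \left(- \frac{1}{2}\right) - 5 = - \frac{i \sqrt{10}}{2} - 5 = -5 - \frac{i \sqrt{10}}{2}$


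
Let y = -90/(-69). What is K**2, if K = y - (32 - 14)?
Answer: 147456/529 ≈ 278.74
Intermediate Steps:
y = 30/23 (y = -90*(-1/69) = 30/23 ≈ 1.3043)
K = -384/23 (K = 30/23 - (32 - 14) = 30/23 - 1*18 = 30/23 - 18 = -384/23 ≈ -16.696)
K**2 = (-384/23)**2 = 147456/529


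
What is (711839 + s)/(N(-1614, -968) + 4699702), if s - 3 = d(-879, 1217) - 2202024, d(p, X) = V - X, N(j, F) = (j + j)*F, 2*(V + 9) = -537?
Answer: -2983353/15648812 ≈ -0.19064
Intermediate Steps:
V = -555/2 (V = -9 + (½)*(-537) = -9 - 537/2 = -555/2 ≈ -277.50)
N(j, F) = 2*F*j (N(j, F) = (2*j)*F = 2*F*j)
d(p, X) = -555/2 - X
s = -4407031/2 (s = 3 + ((-555/2 - 1*1217) - 2202024) = 3 + ((-555/2 - 1217) - 2202024) = 3 + (-2989/2 - 2202024) = 3 - 4407037/2 = -4407031/2 ≈ -2.2035e+6)
(711839 + s)/(N(-1614, -968) + 4699702) = (711839 - 4407031/2)/(2*(-968)*(-1614) + 4699702) = -2983353/(2*(3124704 + 4699702)) = -2983353/2/7824406 = -2983353/2*1/7824406 = -2983353/15648812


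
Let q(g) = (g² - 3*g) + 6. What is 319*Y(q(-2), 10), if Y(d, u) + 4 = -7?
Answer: -3509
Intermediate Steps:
q(g) = 6 + g² - 3*g
Y(d, u) = -11 (Y(d, u) = -4 - 7 = -11)
319*Y(q(-2), 10) = 319*(-11) = -3509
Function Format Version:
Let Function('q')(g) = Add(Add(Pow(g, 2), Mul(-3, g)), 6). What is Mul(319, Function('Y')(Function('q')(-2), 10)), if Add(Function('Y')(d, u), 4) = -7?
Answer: -3509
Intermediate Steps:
Function('q')(g) = Add(6, Pow(g, 2), Mul(-3, g))
Function('Y')(d, u) = -11 (Function('Y')(d, u) = Add(-4, -7) = -11)
Mul(319, Function('Y')(Function('q')(-2), 10)) = Mul(319, -11) = -3509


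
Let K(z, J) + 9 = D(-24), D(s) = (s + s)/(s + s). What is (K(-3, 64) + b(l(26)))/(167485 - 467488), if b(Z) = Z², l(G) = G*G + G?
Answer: -492796/300003 ≈ -1.6426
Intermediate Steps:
l(G) = G + G² (l(G) = G² + G = G + G²)
D(s) = 1 (D(s) = (2*s)/((2*s)) = (2*s)*(1/(2*s)) = 1)
K(z, J) = -8 (K(z, J) = -9 + 1 = -8)
(K(-3, 64) + b(l(26)))/(167485 - 467488) = (-8 + (26*(1 + 26))²)/(167485 - 467488) = (-8 + (26*27)²)/(-300003) = (-8 + 702²)*(-1/300003) = (-8 + 492804)*(-1/300003) = 492796*(-1/300003) = -492796/300003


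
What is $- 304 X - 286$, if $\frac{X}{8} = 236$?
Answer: $-574238$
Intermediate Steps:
$X = 1888$ ($X = 8 \cdot 236 = 1888$)
$- 304 X - 286 = \left(-304\right) 1888 - 286 = -573952 - 286 = -574238$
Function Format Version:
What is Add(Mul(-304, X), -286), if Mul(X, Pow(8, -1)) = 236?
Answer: -574238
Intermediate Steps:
X = 1888 (X = Mul(8, 236) = 1888)
Add(Mul(-304, X), -286) = Add(Mul(-304, 1888), -286) = Add(-573952, -286) = -574238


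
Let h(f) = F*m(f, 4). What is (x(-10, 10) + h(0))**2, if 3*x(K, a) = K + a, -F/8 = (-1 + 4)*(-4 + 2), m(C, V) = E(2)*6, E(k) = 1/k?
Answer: 20736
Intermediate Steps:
m(C, V) = 3 (m(C, V) = 6/2 = (1/2)*6 = 3)
F = 48 (F = -8*(-1 + 4)*(-4 + 2) = -24*(-2) = -8*(-6) = 48)
h(f) = 144 (h(f) = 48*3 = 144)
x(K, a) = K/3 + a/3 (x(K, a) = (K + a)/3 = K/3 + a/3)
(x(-10, 10) + h(0))**2 = (((1/3)*(-10) + (1/3)*10) + 144)**2 = ((-10/3 + 10/3) + 144)**2 = (0 + 144)**2 = 144**2 = 20736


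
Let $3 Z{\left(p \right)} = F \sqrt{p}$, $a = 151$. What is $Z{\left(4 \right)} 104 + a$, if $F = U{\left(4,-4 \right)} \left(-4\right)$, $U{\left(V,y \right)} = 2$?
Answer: $- \frac{1211}{3} \approx -403.67$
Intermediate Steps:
$F = -8$ ($F = 2 \left(-4\right) = -8$)
$Z{\left(p \right)} = - \frac{8 \sqrt{p}}{3}$ ($Z{\left(p \right)} = \frac{\left(-8\right) \sqrt{p}}{3} = - \frac{8 \sqrt{p}}{3}$)
$Z{\left(4 \right)} 104 + a = - \frac{8 \sqrt{4}}{3} \cdot 104 + 151 = \left(- \frac{8}{3}\right) 2 \cdot 104 + 151 = \left(- \frac{16}{3}\right) 104 + 151 = - \frac{1664}{3} + 151 = - \frac{1211}{3}$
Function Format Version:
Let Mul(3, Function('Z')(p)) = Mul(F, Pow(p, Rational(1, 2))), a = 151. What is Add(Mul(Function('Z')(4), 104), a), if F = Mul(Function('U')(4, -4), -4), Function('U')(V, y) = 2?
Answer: Rational(-1211, 3) ≈ -403.67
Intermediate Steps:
F = -8 (F = Mul(2, -4) = -8)
Function('Z')(p) = Mul(Rational(-8, 3), Pow(p, Rational(1, 2))) (Function('Z')(p) = Mul(Rational(1, 3), Mul(-8, Pow(p, Rational(1, 2)))) = Mul(Rational(-8, 3), Pow(p, Rational(1, 2))))
Add(Mul(Function('Z')(4), 104), a) = Add(Mul(Mul(Rational(-8, 3), Pow(4, Rational(1, 2))), 104), 151) = Add(Mul(Mul(Rational(-8, 3), 2), 104), 151) = Add(Mul(Rational(-16, 3), 104), 151) = Add(Rational(-1664, 3), 151) = Rational(-1211, 3)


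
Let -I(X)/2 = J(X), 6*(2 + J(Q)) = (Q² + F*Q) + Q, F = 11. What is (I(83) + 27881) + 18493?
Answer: 131249/3 ≈ 43750.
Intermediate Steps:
J(Q) = -2 + 2*Q + Q²/6 (J(Q) = -2 + ((Q² + 11*Q) + Q)/6 = -2 + (Q² + 12*Q)/6 = -2 + (2*Q + Q²/6) = -2 + 2*Q + Q²/6)
I(X) = 4 - 4*X - X²/3 (I(X) = -2*(-2 + 2*X + X²/6) = 4 - 4*X - X²/3)
(I(83) + 27881) + 18493 = ((4 - 4*83 - ⅓*83²) + 27881) + 18493 = ((4 - 332 - ⅓*6889) + 27881) + 18493 = ((4 - 332 - 6889/3) + 27881) + 18493 = (-7873/3 + 27881) + 18493 = 75770/3 + 18493 = 131249/3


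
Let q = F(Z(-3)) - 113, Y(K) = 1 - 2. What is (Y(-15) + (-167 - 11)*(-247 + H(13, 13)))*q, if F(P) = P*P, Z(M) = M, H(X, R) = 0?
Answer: -4572360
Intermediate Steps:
F(P) = P²
Y(K) = -1
q = -104 (q = (-3)² - 113 = 9 - 113 = -104)
(Y(-15) + (-167 - 11)*(-247 + H(13, 13)))*q = (-1 + (-167 - 11)*(-247 + 0))*(-104) = (-1 - 178*(-247))*(-104) = (-1 + 43966)*(-104) = 43965*(-104) = -4572360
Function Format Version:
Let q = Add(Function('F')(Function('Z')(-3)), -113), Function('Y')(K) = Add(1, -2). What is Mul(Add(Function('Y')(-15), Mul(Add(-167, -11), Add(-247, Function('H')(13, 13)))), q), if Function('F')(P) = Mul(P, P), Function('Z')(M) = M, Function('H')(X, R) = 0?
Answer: -4572360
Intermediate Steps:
Function('F')(P) = Pow(P, 2)
Function('Y')(K) = -1
q = -104 (q = Add(Pow(-3, 2), -113) = Add(9, -113) = -104)
Mul(Add(Function('Y')(-15), Mul(Add(-167, -11), Add(-247, Function('H')(13, 13)))), q) = Mul(Add(-1, Mul(Add(-167, -11), Add(-247, 0))), -104) = Mul(Add(-1, Mul(-178, -247)), -104) = Mul(Add(-1, 43966), -104) = Mul(43965, -104) = -4572360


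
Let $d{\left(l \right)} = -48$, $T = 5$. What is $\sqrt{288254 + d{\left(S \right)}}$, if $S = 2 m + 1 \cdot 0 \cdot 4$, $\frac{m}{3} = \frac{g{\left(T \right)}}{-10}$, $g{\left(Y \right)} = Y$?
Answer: $\sqrt{288206} \approx 536.85$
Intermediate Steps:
$m = - \frac{3}{2}$ ($m = 3 \frac{5}{-10} = 3 \cdot 5 \left(- \frac{1}{10}\right) = 3 \left(- \frac{1}{2}\right) = - \frac{3}{2} \approx -1.5$)
$S = -3$ ($S = 2 \left(- \frac{3}{2}\right) + 1 \cdot 0 \cdot 4 = -3 + 0 \cdot 4 = -3 + 0 = -3$)
$\sqrt{288254 + d{\left(S \right)}} = \sqrt{288254 - 48} = \sqrt{288206}$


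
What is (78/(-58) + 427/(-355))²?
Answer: 687907984/105987025 ≈ 6.4905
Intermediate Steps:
(78/(-58) + 427/(-355))² = (78*(-1/58) + 427*(-1/355))² = (-39/29 - 427/355)² = (-26228/10295)² = 687907984/105987025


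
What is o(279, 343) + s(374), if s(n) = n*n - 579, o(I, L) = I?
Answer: 139576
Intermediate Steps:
s(n) = -579 + n**2 (s(n) = n**2 - 579 = -579 + n**2)
o(279, 343) + s(374) = 279 + (-579 + 374**2) = 279 + (-579 + 139876) = 279 + 139297 = 139576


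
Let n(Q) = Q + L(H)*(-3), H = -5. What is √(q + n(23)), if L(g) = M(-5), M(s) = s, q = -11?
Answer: 3*√3 ≈ 5.1962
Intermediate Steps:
L(g) = -5
n(Q) = 15 + Q (n(Q) = Q - 5*(-3) = Q + 15 = 15 + Q)
√(q + n(23)) = √(-11 + (15 + 23)) = √(-11 + 38) = √27 = 3*√3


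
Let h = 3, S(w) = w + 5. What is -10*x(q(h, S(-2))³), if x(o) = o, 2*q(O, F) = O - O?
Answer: 0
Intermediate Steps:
S(w) = 5 + w
q(O, F) = 0 (q(O, F) = (O - O)/2 = (½)*0 = 0)
-10*x(q(h, S(-2))³) = -10*0³ = -10*0 = 0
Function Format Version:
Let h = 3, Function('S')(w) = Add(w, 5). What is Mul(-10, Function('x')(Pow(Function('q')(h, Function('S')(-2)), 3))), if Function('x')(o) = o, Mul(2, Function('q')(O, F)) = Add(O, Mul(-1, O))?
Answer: 0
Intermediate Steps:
Function('S')(w) = Add(5, w)
Function('q')(O, F) = 0 (Function('q')(O, F) = Mul(Rational(1, 2), Add(O, Mul(-1, O))) = Mul(Rational(1, 2), 0) = 0)
Mul(-10, Function('x')(Pow(Function('q')(h, Function('S')(-2)), 3))) = Mul(-10, Pow(0, 3)) = Mul(-10, 0) = 0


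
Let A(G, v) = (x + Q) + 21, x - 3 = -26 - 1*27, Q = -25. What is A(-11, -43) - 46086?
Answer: -46140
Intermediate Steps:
x = -50 (x = 3 + (-26 - 1*27) = 3 + (-26 - 27) = 3 - 53 = -50)
A(G, v) = -54 (A(G, v) = (-50 - 25) + 21 = -75 + 21 = -54)
A(-11, -43) - 46086 = -54 - 46086 = -46140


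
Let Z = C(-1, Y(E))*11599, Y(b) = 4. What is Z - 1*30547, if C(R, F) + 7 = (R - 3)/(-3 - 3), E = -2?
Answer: -312022/3 ≈ -1.0401e+5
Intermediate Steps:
C(R, F) = -13/2 - R/6 (C(R, F) = -7 + (R - 3)/(-3 - 3) = -7 + (-3 + R)/(-6) = -7 + (-3 + R)*(-⅙) = -7 + (½ - R/6) = -13/2 - R/6)
Z = -220381/3 (Z = (-13/2 - ⅙*(-1))*11599 = (-13/2 + ⅙)*11599 = -19/3*11599 = -220381/3 ≈ -73460.)
Z - 1*30547 = -220381/3 - 1*30547 = -220381/3 - 30547 = -312022/3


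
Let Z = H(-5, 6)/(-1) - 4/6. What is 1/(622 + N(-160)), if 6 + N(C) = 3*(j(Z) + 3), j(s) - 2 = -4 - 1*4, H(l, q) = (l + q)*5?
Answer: 1/607 ≈ 0.0016474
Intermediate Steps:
H(l, q) = 5*l + 5*q
Z = -17/3 (Z = (5*(-5) + 5*6)/(-1) - 4/6 = (-25 + 30)*(-1) - 4*1/6 = 5*(-1) - 2/3 = -5 - 2/3 = -17/3 ≈ -5.6667)
j(s) = -6 (j(s) = 2 + (-4 - 1*4) = 2 + (-4 - 4) = 2 - 8 = -6)
N(C) = -15 (N(C) = -6 + 3*(-6 + 3) = -6 + 3*(-3) = -6 - 9 = -15)
1/(622 + N(-160)) = 1/(622 - 15) = 1/607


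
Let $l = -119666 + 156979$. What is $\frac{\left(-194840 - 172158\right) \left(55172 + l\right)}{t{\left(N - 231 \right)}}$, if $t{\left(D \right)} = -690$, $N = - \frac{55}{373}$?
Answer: $\frac{3394181003}{69} \approx 4.9191 \cdot 10^{7}$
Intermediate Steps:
$N = - \frac{55}{373}$ ($N = \left(-55\right) \frac{1}{373} = - \frac{55}{373} \approx -0.14745$)
$l = 37313$
$\frac{\left(-194840 - 172158\right) \left(55172 + l\right)}{t{\left(N - 231 \right)}} = \frac{\left(-194840 - 172158\right) \left(55172 + 37313\right)}{-690} = \left(-366998\right) 92485 \left(- \frac{1}{690}\right) = \left(-33941810030\right) \left(- \frac{1}{690}\right) = \frac{3394181003}{69}$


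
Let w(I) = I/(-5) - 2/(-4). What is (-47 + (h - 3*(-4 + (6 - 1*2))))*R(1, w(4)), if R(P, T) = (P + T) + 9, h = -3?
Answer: -485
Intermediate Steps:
w(I) = 1/2 - I/5 (w(I) = I*(-1/5) - 2*(-1/4) = -I/5 + 1/2 = 1/2 - I/5)
R(P, T) = 9 + P + T
(-47 + (h - 3*(-4 + (6 - 1*2))))*R(1, w(4)) = (-47 + (-3 - 3*(-4 + (6 - 1*2))))*(9 + 1 + (1/2 - 1/5*4)) = (-47 + (-3 - 3*(-4 + (6 - 2))))*(9 + 1 + (1/2 - 4/5)) = (-47 + (-3 - 3*(-4 + 4)))*(9 + 1 - 3/10) = (-47 + (-3 - 3*0))*(97/10) = (-47 + (-3 + 0))*(97/10) = (-47 - 3)*(97/10) = -50*97/10 = -485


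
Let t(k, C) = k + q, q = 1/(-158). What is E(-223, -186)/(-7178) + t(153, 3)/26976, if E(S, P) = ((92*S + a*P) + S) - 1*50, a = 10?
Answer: 48354131393/15297064512 ≈ 3.1610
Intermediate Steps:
E(S, P) = -50 + 10*P + 93*S (E(S, P) = ((92*S + 10*P) + S) - 1*50 = ((10*P + 92*S) + S) - 50 = (10*P + 93*S) - 50 = -50 + 10*P + 93*S)
q = -1/158 ≈ -0.0063291
t(k, C) = -1/158 + k (t(k, C) = k - 1/158 = -1/158 + k)
E(-223, -186)/(-7178) + t(153, 3)/26976 = (-50 + 10*(-186) + 93*(-223))/(-7178) + (-1/158 + 153)/26976 = (-50 - 1860 - 20739)*(-1/7178) + (24173/158)*(1/26976) = -22649*(-1/7178) + 24173/4262208 = 22649/7178 + 24173/4262208 = 48354131393/15297064512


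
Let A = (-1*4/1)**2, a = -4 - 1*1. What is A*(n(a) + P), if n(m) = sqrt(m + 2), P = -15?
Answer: -240 + 16*I*sqrt(3) ≈ -240.0 + 27.713*I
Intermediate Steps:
a = -5 (a = -4 - 1 = -5)
n(m) = sqrt(2 + m)
A = 16 (A = (-4*1)**2 = (-4)**2 = 16)
A*(n(a) + P) = 16*(sqrt(2 - 5) - 15) = 16*(sqrt(-3) - 15) = 16*(I*sqrt(3) - 15) = 16*(-15 + I*sqrt(3)) = -240 + 16*I*sqrt(3)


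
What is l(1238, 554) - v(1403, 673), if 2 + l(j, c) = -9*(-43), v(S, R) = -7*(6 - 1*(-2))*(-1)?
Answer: 329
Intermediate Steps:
v(S, R) = 56 (v(S, R) = -7*(6 + 2)*(-1) = -7*8*(-1) = -56*(-1) = 56)
l(j, c) = 385 (l(j, c) = -2 - 9*(-43) = -2 + 387 = 385)
l(1238, 554) - v(1403, 673) = 385 - 1*56 = 385 - 56 = 329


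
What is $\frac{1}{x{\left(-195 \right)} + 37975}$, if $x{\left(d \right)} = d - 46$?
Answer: $\frac{1}{37734} \approx 2.6501 \cdot 10^{-5}$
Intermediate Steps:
$x{\left(d \right)} = -46 + d$
$\frac{1}{x{\left(-195 \right)} + 37975} = \frac{1}{\left(-46 - 195\right) + 37975} = \frac{1}{-241 + 37975} = \frac{1}{37734}$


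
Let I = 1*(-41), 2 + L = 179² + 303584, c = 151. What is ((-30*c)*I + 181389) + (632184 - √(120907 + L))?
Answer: 999303 - √456530 ≈ 9.9863e+5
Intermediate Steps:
L = 335623 (L = -2 + (179² + 303584) = -2 + (32041 + 303584) = -2 + 335625 = 335623)
I = -41
((-30*c)*I + 181389) + (632184 - √(120907 + L)) = (-30*151*(-41) + 181389) + (632184 - √(120907 + 335623)) = (-4530*(-41) + 181389) + (632184 - √456530) = (185730 + 181389) + (632184 - √456530) = 367119 + (632184 - √456530) = 999303 - √456530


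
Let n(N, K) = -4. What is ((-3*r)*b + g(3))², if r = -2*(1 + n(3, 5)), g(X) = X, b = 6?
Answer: 11025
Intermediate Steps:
r = 6 (r = -2*(1 - 4) = -2*(-3) = 6)
((-3*r)*b + g(3))² = (-3*6*6 + 3)² = (-18*6 + 3)² = (-108 + 3)² = (-105)² = 11025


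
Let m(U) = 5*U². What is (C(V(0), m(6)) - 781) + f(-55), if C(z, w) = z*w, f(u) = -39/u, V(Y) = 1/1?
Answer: -33016/55 ≈ -600.29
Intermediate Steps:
V(Y) = 1
C(z, w) = w*z
(C(V(0), m(6)) - 781) + f(-55) = ((5*6²)*1 - 781) - 39/(-55) = ((5*36)*1 - 781) - 39*(-1/55) = (180*1 - 781) + 39/55 = (180 - 781) + 39/55 = -601 + 39/55 = -33016/55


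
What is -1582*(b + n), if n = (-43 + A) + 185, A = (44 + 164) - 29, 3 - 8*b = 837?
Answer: -685797/2 ≈ -3.4290e+5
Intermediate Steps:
b = -417/4 (b = 3/8 - ⅛*837 = 3/8 - 837/8 = -417/4 ≈ -104.25)
A = 179 (A = 208 - 29 = 179)
n = 321 (n = (-43 + 179) + 185 = 136 + 185 = 321)
-1582*(b + n) = -1582*(-417/4 + 321) = -1582*867/4 = -685797/2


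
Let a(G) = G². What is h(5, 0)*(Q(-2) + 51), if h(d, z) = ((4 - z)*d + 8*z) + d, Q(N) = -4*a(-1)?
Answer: 1175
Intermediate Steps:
Q(N) = -4 (Q(N) = -4*(-1)² = -4*1 = -4)
h(d, z) = d + 8*z + d*(4 - z) (h(d, z) = (d*(4 - z) + 8*z) + d = (8*z + d*(4 - z)) + d = d + 8*z + d*(4 - z))
h(5, 0)*(Q(-2) + 51) = (5*5 + 8*0 - 1*5*0)*(-4 + 51) = (25 + 0 + 0)*47 = 25*47 = 1175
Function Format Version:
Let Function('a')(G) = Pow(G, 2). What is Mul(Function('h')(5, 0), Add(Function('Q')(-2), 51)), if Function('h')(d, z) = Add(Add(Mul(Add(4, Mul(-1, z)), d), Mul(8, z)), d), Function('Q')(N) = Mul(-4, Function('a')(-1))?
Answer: 1175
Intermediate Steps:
Function('Q')(N) = -4 (Function('Q')(N) = Mul(-4, Pow(-1, 2)) = Mul(-4, 1) = -4)
Function('h')(d, z) = Add(d, Mul(8, z), Mul(d, Add(4, Mul(-1, z)))) (Function('h')(d, z) = Add(Add(Mul(d, Add(4, Mul(-1, z))), Mul(8, z)), d) = Add(Add(Mul(8, z), Mul(d, Add(4, Mul(-1, z)))), d) = Add(d, Mul(8, z), Mul(d, Add(4, Mul(-1, z)))))
Mul(Function('h')(5, 0), Add(Function('Q')(-2), 51)) = Mul(Add(Mul(5, 5), Mul(8, 0), Mul(-1, 5, 0)), Add(-4, 51)) = Mul(Add(25, 0, 0), 47) = Mul(25, 47) = 1175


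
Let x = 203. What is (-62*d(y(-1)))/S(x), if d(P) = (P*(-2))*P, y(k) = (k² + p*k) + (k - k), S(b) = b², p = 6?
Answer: 3100/41209 ≈ 0.075226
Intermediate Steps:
y(k) = k² + 6*k (y(k) = (k² + 6*k) + (k - k) = (k² + 6*k) + 0 = k² + 6*k)
d(P) = -2*P² (d(P) = (-2*P)*P = -2*P²)
(-62*d(y(-1)))/S(x) = (-(-124)*(-(6 - 1))²)/(203²) = -(-124)*(-1*5)²/41209 = -(-124)*(-5)²*(1/41209) = -(-124)*25*(1/41209) = -62*(-50)*(1/41209) = 3100*(1/41209) = 3100/41209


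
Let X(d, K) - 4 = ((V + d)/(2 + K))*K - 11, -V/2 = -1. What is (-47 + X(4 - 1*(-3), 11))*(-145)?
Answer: 87435/13 ≈ 6725.8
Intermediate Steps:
V = 2 (V = -2*(-1) = 2)
X(d, K) = -7 + K*(2 + d)/(2 + K) (X(d, K) = 4 + (((2 + d)/(2 + K))*K - 11) = 4 + (K*(2 + d)/(2 + K) - 11) = 4 + (-11 + K*(2 + d)/(2 + K)) = -7 + K*(2 + d)/(2 + K))
(-47 + X(4 - 1*(-3), 11))*(-145) = (-47 + (-14 - 5*11 + 11*(4 - 1*(-3)))/(2 + 11))*(-145) = (-47 + (-14 - 55 + 11*(4 + 3))/13)*(-145) = (-47 + (-14 - 55 + 11*7)/13)*(-145) = (-47 + (-14 - 55 + 77)/13)*(-145) = (-47 + (1/13)*8)*(-145) = (-47 + 8/13)*(-145) = -603/13*(-145) = 87435/13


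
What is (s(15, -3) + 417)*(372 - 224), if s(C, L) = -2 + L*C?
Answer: 54760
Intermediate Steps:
s(C, L) = -2 + C*L
(s(15, -3) + 417)*(372 - 224) = ((-2 + 15*(-3)) + 417)*(372 - 224) = ((-2 - 45) + 417)*148 = (-47 + 417)*148 = 370*148 = 54760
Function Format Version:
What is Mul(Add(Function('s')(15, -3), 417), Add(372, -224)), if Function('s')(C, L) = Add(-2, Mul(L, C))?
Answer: 54760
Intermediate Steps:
Function('s')(C, L) = Add(-2, Mul(C, L))
Mul(Add(Function('s')(15, -3), 417), Add(372, -224)) = Mul(Add(Add(-2, Mul(15, -3)), 417), Add(372, -224)) = Mul(Add(Add(-2, -45), 417), 148) = Mul(Add(-47, 417), 148) = Mul(370, 148) = 54760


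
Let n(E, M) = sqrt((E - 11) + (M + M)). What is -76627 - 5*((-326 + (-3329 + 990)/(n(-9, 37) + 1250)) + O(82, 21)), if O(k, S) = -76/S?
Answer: -1229926646336/16405683 - 35085*sqrt(6)/1562446 ≈ -74970.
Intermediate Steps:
n(E, M) = sqrt(-11 + E + 2*M) (n(E, M) = sqrt((-11 + E) + 2*M) = sqrt(-11 + E + 2*M))
-76627 - 5*((-326 + (-3329 + 990)/(n(-9, 37) + 1250)) + O(82, 21)) = -76627 - 5*((-326 + (-3329 + 990)/(sqrt(-11 - 9 + 2*37) + 1250)) - 76/21) = -76627 - 5*((-326 - 2339/(sqrt(-11 - 9 + 74) + 1250)) - 76*1/21) = -76627 - 5*((-326 - 2339/(sqrt(54) + 1250)) - 76/21) = -76627 - 5*((-326 - 2339/(3*sqrt(6) + 1250)) - 76/21) = -76627 - 5*((-326 - 2339/(1250 + 3*sqrt(6))) - 76/21) = -76627 - 5*(-6922/21 - 2339/(1250 + 3*sqrt(6))) = -76627 - (-34610/21 - 11695/(1250 + 3*sqrt(6))) = -76627 + (34610/21 + 11695/(1250 + 3*sqrt(6))) = -1574557/21 + 11695/(1250 + 3*sqrt(6))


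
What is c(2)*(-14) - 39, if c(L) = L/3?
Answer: -145/3 ≈ -48.333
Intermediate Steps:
c(L) = L/3 (c(L) = L*(⅓) = L/3)
c(2)*(-14) - 39 = ((⅓)*2)*(-14) - 39 = (⅔)*(-14) - 39 = -28/3 - 39 = -145/3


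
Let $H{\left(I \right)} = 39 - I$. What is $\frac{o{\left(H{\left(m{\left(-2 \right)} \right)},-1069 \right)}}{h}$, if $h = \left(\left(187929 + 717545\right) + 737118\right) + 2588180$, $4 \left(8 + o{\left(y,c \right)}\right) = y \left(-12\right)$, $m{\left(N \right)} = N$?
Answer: $- \frac{131}{4230772} \approx -3.0964 \cdot 10^{-5}$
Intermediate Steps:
$o{\left(y,c \right)} = -8 - 3 y$ ($o{\left(y,c \right)} = -8 + \frac{y \left(-12\right)}{4} = -8 + \frac{\left(-12\right) y}{4} = -8 - 3 y$)
$h = 4230772$ ($h = \left(905474 + 737118\right) + 2588180 = 1642592 + 2588180 = 4230772$)
$\frac{o{\left(H{\left(m{\left(-2 \right)} \right)},-1069 \right)}}{h} = \frac{-8 - 3 \left(39 - -2\right)}{4230772} = \left(-8 - 3 \left(39 + 2\right)\right) \frac{1}{4230772} = \left(-8 - 123\right) \frac{1}{4230772} = \left(-131\right) \frac{1}{4230772} = - \frac{131}{4230772}$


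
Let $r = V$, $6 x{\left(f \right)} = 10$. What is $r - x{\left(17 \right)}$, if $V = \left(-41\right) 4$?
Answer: $- \frac{497}{3} \approx -165.67$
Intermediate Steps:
$V = -164$
$x{\left(f \right)} = \frac{5}{3}$ ($x{\left(f \right)} = \frac{1}{6} \cdot 10 = \frac{5}{3}$)
$r = -164$
$r - x{\left(17 \right)} = -164 - \frac{5}{3} = - \frac{497}{3}$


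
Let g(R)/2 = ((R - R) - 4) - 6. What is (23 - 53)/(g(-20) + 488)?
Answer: -5/78 ≈ -0.064103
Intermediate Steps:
g(R) = -20 (g(R) = 2*(((R - R) - 4) - 6) = 2*((0 - 4) - 6) = 2*(-4 - 6) = 2*(-10) = -20)
(23 - 53)/(g(-20) + 488) = (23 - 53)/(-20 + 488) = -30/468 = -30*1/468 = -5/78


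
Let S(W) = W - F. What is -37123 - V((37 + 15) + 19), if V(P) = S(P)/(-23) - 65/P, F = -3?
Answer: -60615110/1633 ≈ -37119.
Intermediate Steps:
S(W) = 3 + W (S(W) = W - 1*(-3) = W + 3 = 3 + W)
V(P) = -3/23 - 65/P - P/23 (V(P) = (3 + P)/(-23) - 65/P = (3 + P)*(-1/23) - 65/P = (-3/23 - P/23) - 65/P = -3/23 - 65/P - P/23)
-37123 - V((37 + 15) + 19) = -37123 - (-1495 + ((37 + 15) + 19)*(-3 - ((37 + 15) + 19)))/(23*((37 + 15) + 19)) = -37123 - (-1495 + (52 + 19)*(-3 - (52 + 19)))/(23*(52 + 19)) = -37123 - (-1495 + 71*(-3 - 1*71))/(23*71) = -37123 - (-1495 + 71*(-3 - 71))/(23*71) = -37123 - (-1495 + 71*(-74))/(23*71) = -37123 - (-1495 - 5254)/(23*71) = -37123 - (-6749)/(23*71) = -37123 - 1*(-6749/1633) = -37123 + 6749/1633 = -60615110/1633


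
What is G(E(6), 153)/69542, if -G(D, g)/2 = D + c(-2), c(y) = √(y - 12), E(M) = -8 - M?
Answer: 14/34771 - I*√14/34771 ≈ 0.00040263 - 0.00010761*I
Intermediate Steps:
c(y) = √(-12 + y)
G(D, g) = -2*D - 2*I*√14 (G(D, g) = -2*(D + √(-12 - 2)) = -2*(D + √(-14)) = -2*(D + I*√14) = -2*D - 2*I*√14)
G(E(6), 153)/69542 = (-2*(-8 - 1*6) - 2*I*√14)/69542 = (-2*(-8 - 6) - 2*I*√14)*(1/69542) = (-2*(-14) - 2*I*√14)*(1/69542) = (28 - 2*I*√14)*(1/69542) = 14/34771 - I*√14/34771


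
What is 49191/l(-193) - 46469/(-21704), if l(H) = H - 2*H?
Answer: 1076609981/4188872 ≈ 257.02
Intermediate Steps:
l(H) = -H
49191/l(-193) - 46469/(-21704) = 49191/((-1*(-193))) - 46469/(-21704) = 49191/193 - 46469*(-1/21704) = 49191*(1/193) + 46469/21704 = 49191/193 + 46469/21704 = 1076609981/4188872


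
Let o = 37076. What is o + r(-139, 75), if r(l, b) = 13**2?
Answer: 37245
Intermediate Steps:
r(l, b) = 169
o + r(-139, 75) = 37076 + 169 = 37245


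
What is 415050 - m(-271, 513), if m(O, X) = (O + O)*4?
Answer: 417218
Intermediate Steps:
m(O, X) = 8*O (m(O, X) = (2*O)*4 = 8*O)
415050 - m(-271, 513) = 415050 - 8*(-271) = 415050 - 1*(-2168) = 415050 + 2168 = 417218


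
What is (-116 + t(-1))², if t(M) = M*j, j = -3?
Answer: 12769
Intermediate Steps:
t(M) = -3*M (t(M) = M*(-3) = -3*M)
(-116 + t(-1))² = (-116 - 3*(-1))² = (-116 + 3)² = (-113)² = 12769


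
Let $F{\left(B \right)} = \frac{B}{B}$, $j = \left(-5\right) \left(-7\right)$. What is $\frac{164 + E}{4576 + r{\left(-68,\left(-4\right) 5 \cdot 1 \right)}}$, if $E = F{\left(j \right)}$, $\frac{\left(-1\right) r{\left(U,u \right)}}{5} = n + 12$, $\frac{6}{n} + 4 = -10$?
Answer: $\frac{1155}{31627} \approx 0.036519$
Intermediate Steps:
$n = - \frac{3}{7}$ ($n = \frac{6}{-4 - 10} = \frac{6}{-14} = 6 \left(- \frac{1}{14}\right) = - \frac{3}{7} \approx -0.42857$)
$r{\left(U,u \right)} = - \frac{405}{7}$ ($r{\left(U,u \right)} = - 5 \left(- \frac{3}{7} + 12\right) = \left(-5\right) \frac{81}{7} = - \frac{405}{7}$)
$j = 35$
$F{\left(B \right)} = 1$
$E = 1$
$\frac{164 + E}{4576 + r{\left(-68,\left(-4\right) 5 \cdot 1 \right)}} = \frac{164 + 1}{4576 - \frac{405}{7}} = \frac{165}{\frac{31627}{7}} = 165 \cdot \frac{7}{31627} = \frac{1155}{31627}$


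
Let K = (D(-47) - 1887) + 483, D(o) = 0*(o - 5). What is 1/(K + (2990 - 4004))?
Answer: -1/2418 ≈ -0.00041356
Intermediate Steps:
D(o) = 0 (D(o) = 0*(-5 + o) = 0)
K = -1404 (K = (0 - 1887) + 483 = -1887 + 483 = -1404)
1/(K + (2990 - 4004)) = 1/(-1404 + (2990 - 4004)) = 1/(-1404 - 1014) = 1/(-2418) = -1/2418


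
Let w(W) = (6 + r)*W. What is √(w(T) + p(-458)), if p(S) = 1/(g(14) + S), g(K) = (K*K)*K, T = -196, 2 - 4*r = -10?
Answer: I*√1024255762/762 ≈ 42.0*I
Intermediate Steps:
r = 3 (r = ½ - ¼*(-10) = ½ + 5/2 = 3)
w(W) = 9*W (w(W) = (6 + 3)*W = 9*W)
g(K) = K³ (g(K) = K²*K = K³)
p(S) = 1/(2744 + S) (p(S) = 1/(14³ + S) = 1/(2744 + S))
√(w(T) + p(-458)) = √(9*(-196) + 1/(2744 - 458)) = √(-1764 + 1/2286) = √(-4032503/2286) = I*√1024255762/762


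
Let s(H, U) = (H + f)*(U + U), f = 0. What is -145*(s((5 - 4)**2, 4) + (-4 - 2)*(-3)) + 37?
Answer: -3733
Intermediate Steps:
s(H, U) = 2*H*U (s(H, U) = (H + 0)*(U + U) = H*(2*U) = 2*H*U)
-145*(s((5 - 4)**2, 4) + (-4 - 2)*(-3)) + 37 = -145*(2*(5 - 4)**2*4 + (-4 - 2)*(-3)) + 37 = -145*(2*1**2*4 - 6*(-3)) + 37 = -145*(2*1*4 + 18) + 37 = -145*(8 + 18) + 37 = -145*26 + 37 = -3770 + 37 = -3733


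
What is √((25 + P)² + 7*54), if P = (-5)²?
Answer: √2878 ≈ 53.647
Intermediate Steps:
P = 25
√((25 + P)² + 7*54) = √((25 + 25)² + 7*54) = √(50² + 378) = √(2500 + 378) = √2878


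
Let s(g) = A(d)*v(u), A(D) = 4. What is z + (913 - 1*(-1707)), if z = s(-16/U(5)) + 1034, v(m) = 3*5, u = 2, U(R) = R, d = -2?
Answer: 3714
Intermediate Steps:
v(m) = 15
s(g) = 60 (s(g) = 4*15 = 60)
z = 1094 (z = 60 + 1034 = 1094)
z + (913 - 1*(-1707)) = 1094 + (913 - 1*(-1707)) = 1094 + (913 + 1707) = 1094 + 2620 = 3714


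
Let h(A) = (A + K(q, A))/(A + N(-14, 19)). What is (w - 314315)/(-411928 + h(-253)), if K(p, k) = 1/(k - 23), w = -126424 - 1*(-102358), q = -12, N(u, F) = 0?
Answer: 23628468468/28764038555 ≈ 0.82146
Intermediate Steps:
w = -24066 (w = -126424 + 102358 = -24066)
K(p, k) = 1/(-23 + k)
h(A) = (A + 1/(-23 + A))/A (h(A) = (A + 1/(-23 + A))/(A + 0) = (A + 1/(-23 + A))/A)
(w - 314315)/(-411928 + h(-253)) = (-24066 - 314315)/(-411928 + (1 - 253*(-23 - 253))/((-253)*(-23 - 253))) = -338381/(-411928 - 1/253*(1 - 253*(-276))/(-276)) = -338381/(-411928 - 1/253*(-1/276)*(1 + 69828)) = -338381/(-411928 - 1/253*(-1/276)*69829) = -338381/(-411928 + 69829/69828) = -338381/(-28764038555/69828) = -338381*(-69828/28764038555) = 23628468468/28764038555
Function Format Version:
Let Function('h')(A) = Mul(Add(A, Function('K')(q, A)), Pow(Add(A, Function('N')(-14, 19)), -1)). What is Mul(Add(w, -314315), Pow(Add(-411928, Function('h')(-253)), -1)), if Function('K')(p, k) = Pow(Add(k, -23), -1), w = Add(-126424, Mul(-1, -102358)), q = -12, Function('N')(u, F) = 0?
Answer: Rational(23628468468, 28764038555) ≈ 0.82146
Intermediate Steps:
w = -24066 (w = Add(-126424, 102358) = -24066)
Function('K')(p, k) = Pow(Add(-23, k), -1)
Function('h')(A) = Mul(Pow(A, -1), Add(A, Pow(Add(-23, A), -1))) (Function('h')(A) = Mul(Add(A, Pow(Add(-23, A), -1)), Pow(Add(A, 0), -1)) = Mul(Add(A, Pow(Add(-23, A), -1)), Pow(A, -1)) = Mul(Pow(A, -1), Add(A, Pow(Add(-23, A), -1))))
Mul(Add(w, -314315), Pow(Add(-411928, Function('h')(-253)), -1)) = Mul(Add(-24066, -314315), Pow(Add(-411928, Mul(Pow(-253, -1), Pow(Add(-23, -253), -1), Add(1, Mul(-253, Add(-23, -253))))), -1)) = Mul(-338381, Pow(Add(-411928, Mul(Rational(-1, 253), Pow(-276, -1), Add(1, Mul(-253, -276)))), -1)) = Mul(-338381, Pow(Add(-411928, Mul(Rational(-1, 253), Rational(-1, 276), Add(1, 69828))), -1)) = Mul(-338381, Pow(Add(-411928, Mul(Rational(-1, 253), Rational(-1, 276), 69829)), -1)) = Mul(-338381, Pow(Add(-411928, Rational(69829, 69828)), -1)) = Mul(-338381, Pow(Rational(-28764038555, 69828), -1)) = Mul(-338381, Rational(-69828, 28764038555)) = Rational(23628468468, 28764038555)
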